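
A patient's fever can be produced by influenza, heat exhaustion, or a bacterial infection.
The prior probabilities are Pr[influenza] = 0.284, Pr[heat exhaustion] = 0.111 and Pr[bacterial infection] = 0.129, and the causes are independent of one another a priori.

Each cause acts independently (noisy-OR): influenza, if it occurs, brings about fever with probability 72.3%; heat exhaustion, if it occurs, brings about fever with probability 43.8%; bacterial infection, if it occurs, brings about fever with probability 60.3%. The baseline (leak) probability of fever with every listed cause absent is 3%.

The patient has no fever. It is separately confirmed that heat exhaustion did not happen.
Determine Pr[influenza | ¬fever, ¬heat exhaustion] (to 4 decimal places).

Under noisy-OR, P(fever | causes) = 1 − (1−0.03)·∏(1−qᵢ) over the active causes.
By total probability over the 4 (influenza, bacterial infection) configurations:
  P(¬fever | ¬heat exhaustion) = 0.97*0.716*0.871 + 0.38509*0.716*0.129 + 0.26869*0.284*0.871 + 0.10667*0.284*0.129
        = 0.604927 + 0.035568 + 0.066464 + 0.003908 = 0.710867
Keeping only the influenza-present terms gives 0.070372, so
  P(influenza | ¬fever, ¬heat exhaustion) = 0.070372 / 0.710867 ≈ 0.0990

Pr[influenza | ¬fever, ¬heat exhaustion] ≈ 0.0990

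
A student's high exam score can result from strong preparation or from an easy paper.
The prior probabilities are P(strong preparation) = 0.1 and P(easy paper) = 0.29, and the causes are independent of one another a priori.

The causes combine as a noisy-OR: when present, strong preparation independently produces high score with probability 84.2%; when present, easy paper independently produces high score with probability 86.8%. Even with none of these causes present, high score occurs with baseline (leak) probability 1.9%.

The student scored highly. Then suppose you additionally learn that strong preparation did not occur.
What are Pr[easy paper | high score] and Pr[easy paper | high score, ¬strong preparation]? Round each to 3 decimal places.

Pr[easy paper | high score] ≈ 0.780; Pr[easy paper | high score, ¬strong preparation] ≈ 0.949

Under noisy-OR, P(high score | causes) = 1 − (1−0.019)·∏(1−qᵢ) over the active causes.
P(high score) = 0.019*0.9*0.71 + 0.870508*0.9*0.29 + 0.845002*0.1*0.71 + 0.97954*0.1*0.29 = 0.012141 + 0.227203 + 0.059995 + 0.028407 = 0.327746
Restricting to configurations with easy paper present: 0.227203 + 0.028407 = 0.255610.
So P(easy paper | high score) = 0.255610/0.327746 ≈ 0.780.

With the extra evidence:
For the numerator, keep only easy paper=true terms: 0.870508×0.29 = 0.252447
Denominator P(high score | ¬strong preparation): 0.019×0.71 + 0.870508×0.29 = 0.265937
P(easy paper | high score, ¬strong preparation) = 0.252447/0.265937 ≈ 0.949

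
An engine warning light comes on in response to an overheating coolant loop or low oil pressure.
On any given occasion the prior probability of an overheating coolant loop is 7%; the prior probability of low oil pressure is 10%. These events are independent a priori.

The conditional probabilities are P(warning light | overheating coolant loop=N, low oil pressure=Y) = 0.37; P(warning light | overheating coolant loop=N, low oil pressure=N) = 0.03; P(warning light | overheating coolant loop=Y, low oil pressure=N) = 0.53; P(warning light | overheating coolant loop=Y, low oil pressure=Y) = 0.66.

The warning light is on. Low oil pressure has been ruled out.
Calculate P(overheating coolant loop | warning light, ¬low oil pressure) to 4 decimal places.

P(overheating coolant loop | warning light, ¬low oil pressure) ≈ 0.5708

By total probability over both values of overheating coolant loop:
  P(warning light | ¬low oil pressure) = 0.03×0.93 + 0.53×0.07
        = 0.027900 + 0.037100 = 0.065000
Configurations with overheating coolant loop contribute 0.037100, so
  P(overheating coolant loop | warning light, ¬low oil pressure) = 0.037100 / 0.065000 ≈ 0.5708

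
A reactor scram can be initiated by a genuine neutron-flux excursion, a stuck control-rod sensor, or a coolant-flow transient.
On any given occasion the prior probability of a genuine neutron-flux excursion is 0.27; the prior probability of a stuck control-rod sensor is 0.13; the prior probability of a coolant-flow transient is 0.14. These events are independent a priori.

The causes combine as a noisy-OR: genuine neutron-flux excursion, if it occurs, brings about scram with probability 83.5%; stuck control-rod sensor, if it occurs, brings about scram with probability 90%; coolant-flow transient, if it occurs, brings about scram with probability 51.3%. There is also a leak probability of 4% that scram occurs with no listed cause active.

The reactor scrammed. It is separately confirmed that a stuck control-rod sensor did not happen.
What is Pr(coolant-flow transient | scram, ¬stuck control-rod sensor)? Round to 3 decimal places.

Pr(coolant-flow transient | scram, ¬stuck control-rod sensor) ≈ 0.288

Under noisy-OR, P(scram | causes) = 1 − (1−0.04)·∏(1−qᵢ) over the active causes.
Numerator (weight on configurations with coolant-flow transient): 0.054419 + 0.034884 = 0.089303
Denominator P(scram | ¬stuck control-rod sensor): 0.04·0.73·0.86 + 0.53248·0.73·0.14 + 0.8416·0.27·0.86 + 0.922859·0.27·0.14 = 0.309835
P(coolant-flow transient | scram, ¬stuck control-rod sensor) = 0.089303/0.309835 ≈ 0.288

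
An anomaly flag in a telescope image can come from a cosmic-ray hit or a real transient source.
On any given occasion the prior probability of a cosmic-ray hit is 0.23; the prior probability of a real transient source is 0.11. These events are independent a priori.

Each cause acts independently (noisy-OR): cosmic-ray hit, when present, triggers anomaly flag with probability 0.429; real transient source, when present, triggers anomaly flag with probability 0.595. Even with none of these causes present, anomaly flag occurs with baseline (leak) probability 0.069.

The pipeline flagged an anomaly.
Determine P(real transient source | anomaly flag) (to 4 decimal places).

Under noisy-OR, P(anomaly flag | causes) = 1 − (1−0.069)·∏(1−qᵢ) over the active causes.
Enumerate the 4 (cosmic-ray hit, real transient source) configurations and weight by the priors:
  P(anomaly flag) = 0.069×0.77×0.89 + 0.622945×0.77×0.11 + 0.468399×0.23×0.89 + 0.784702×0.23×0.11
        = 0.047286 + 0.052763 + 0.095881 + 0.019853 = 0.215783
The terms with real transient source present sum to 0.072616, so
  P(real transient source | anomaly flag) = 0.072616 / 0.215783 ≈ 0.3365

P(real transient source | anomaly flag) ≈ 0.3365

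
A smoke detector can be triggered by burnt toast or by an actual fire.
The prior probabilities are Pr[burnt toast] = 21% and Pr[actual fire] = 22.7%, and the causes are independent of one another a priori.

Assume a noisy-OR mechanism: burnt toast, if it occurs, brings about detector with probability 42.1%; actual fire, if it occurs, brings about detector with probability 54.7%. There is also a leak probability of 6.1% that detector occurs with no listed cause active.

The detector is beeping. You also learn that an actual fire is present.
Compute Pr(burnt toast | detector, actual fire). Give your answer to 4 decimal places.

Under noisy-OR, P(detector | causes) = 1 − (1−0.061)·∏(1−qᵢ) over the active causes.
Weight on burnt toast=true, given the evidence: 0.753713×0.21 = 0.158280
Denominator P(detector | actual fire): 0.574633×0.79 + 0.753713×0.21 = 0.612240
Posterior = 0.158280 / 0.612240 ≈ 0.2585

Pr(burnt toast | detector, actual fire) ≈ 0.2585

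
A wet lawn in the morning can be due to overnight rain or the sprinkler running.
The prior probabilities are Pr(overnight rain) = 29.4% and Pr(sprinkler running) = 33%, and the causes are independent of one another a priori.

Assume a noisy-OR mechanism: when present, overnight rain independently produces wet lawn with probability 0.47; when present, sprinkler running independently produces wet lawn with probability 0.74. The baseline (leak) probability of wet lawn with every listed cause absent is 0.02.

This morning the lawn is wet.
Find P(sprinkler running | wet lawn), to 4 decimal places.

Under noisy-OR, P(wet lawn | causes) = 1 − (1−0.02)·∏(1−qᵢ) over the active causes.
For the numerator, keep only sprinkler running=true terms: 0.173617 + 0.083918 = 0.257535
The normalizing constant is 0.02·0.706·0.67 + 0.7452·0.706·0.33 + 0.4806·0.294·0.67 + 0.864956·0.294·0.33 = 0.361664
P(sprinkler running | wet lawn) = 0.257535/0.361664 ≈ 0.7121

P(sprinkler running | wet lawn) ≈ 0.7121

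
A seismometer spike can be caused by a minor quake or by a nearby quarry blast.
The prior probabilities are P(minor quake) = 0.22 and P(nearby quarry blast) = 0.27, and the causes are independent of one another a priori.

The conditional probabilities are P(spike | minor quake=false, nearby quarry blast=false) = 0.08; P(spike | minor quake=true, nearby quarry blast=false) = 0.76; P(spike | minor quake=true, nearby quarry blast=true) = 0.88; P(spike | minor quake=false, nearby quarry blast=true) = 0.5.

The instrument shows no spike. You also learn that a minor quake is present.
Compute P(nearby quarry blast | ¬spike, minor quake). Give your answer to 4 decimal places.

P(nearby quarry blast | ¬spike, minor quake) ≈ 0.1561

Numerator (weight on configurations with nearby quarry blast): 0.12*0.27 = 0.032400
The normalizing constant is 0.24*0.73 + 0.12*0.27 = 0.207600
Posterior = 0.032400 / 0.207600 ≈ 0.1561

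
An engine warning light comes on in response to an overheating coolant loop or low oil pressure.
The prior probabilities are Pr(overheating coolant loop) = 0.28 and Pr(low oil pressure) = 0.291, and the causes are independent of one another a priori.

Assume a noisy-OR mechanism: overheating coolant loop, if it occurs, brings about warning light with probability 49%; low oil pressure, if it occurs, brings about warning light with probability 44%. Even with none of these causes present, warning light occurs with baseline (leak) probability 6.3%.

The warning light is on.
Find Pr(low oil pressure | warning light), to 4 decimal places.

Under noisy-OR, P(warning light | causes) = 1 − (1−0.063)·∏(1−qᵢ) over the active causes.
Sum P(warning light|·) weighted by the priors over the 4 (overheating coolant loop, low oil pressure) configurations:
  P(warning light) = 0.063×0.72×0.709 + 0.47528×0.72×0.291 + 0.52213×0.28×0.709 + 0.732393×0.28×0.291
        = 0.032160 + 0.099581 + 0.103653 + 0.059675 = 0.295069
Keeping only the low oil pressure-present terms gives 0.159256, so
  P(low oil pressure | warning light) = 0.159256 / 0.295069 ≈ 0.5397

Pr(low oil pressure | warning light) ≈ 0.5397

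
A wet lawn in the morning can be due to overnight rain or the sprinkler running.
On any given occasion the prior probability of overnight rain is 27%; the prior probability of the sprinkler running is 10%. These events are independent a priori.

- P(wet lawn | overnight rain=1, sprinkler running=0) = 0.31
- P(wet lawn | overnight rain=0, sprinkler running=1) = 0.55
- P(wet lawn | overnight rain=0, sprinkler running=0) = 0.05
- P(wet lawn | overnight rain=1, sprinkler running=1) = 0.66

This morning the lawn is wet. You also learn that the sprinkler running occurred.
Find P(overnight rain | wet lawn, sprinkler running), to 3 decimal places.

P(overnight rain | wet lawn, sprinkler running) ≈ 0.307

P(wet lawn | sprinkler running) = 0.55×0.73 + 0.66×0.27 = 0.401500 + 0.178200 = 0.579700
The overnight rain-present share is 0.66×0.27 = 0.178200.
Hence the posterior is 0.178200/0.579700 ≈ 0.307.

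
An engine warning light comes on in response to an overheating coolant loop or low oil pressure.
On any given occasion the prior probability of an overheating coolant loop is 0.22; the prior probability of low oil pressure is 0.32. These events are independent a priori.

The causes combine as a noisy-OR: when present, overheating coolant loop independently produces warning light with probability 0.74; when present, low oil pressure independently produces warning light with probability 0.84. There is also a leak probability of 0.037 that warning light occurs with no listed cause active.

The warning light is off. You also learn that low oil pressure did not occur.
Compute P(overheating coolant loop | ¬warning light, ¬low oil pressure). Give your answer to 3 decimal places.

P(overheating coolant loop | ¬warning light, ¬low oil pressure) ≈ 0.068

Under noisy-OR, P(warning light | causes) = 1 − (1−0.037)·∏(1−qᵢ) over the active causes.
P(¬warning light | ¬low oil pressure) = 0.963×0.78 + 0.25038×0.22 = 0.751140 + 0.055084 = 0.806224
Restricting to configurations with overheating coolant loop present: 0.25038×0.22 = 0.055084.
So P(overheating coolant loop | ¬warning light, ¬low oil pressure) = 0.055084/0.806224 ≈ 0.068.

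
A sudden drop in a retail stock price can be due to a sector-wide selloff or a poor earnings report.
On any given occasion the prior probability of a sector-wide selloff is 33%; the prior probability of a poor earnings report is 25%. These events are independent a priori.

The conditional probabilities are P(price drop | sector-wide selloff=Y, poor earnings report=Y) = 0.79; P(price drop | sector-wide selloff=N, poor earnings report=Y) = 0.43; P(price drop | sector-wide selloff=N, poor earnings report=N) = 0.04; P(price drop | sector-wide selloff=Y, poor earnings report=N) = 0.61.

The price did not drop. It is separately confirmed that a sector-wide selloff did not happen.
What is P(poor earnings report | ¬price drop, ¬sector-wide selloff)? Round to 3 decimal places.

Numerator (weight on configurations with poor earnings report): 0.57·0.25 = 0.142500
Normalizer over all consistent configurations: 0.96·0.75 + 0.57·0.25 = 0.862500
P(poor earnings report | ¬price drop, ¬sector-wide selloff) = 0.142500/0.862500 ≈ 0.165

P(poor earnings report | ¬price drop, ¬sector-wide selloff) ≈ 0.165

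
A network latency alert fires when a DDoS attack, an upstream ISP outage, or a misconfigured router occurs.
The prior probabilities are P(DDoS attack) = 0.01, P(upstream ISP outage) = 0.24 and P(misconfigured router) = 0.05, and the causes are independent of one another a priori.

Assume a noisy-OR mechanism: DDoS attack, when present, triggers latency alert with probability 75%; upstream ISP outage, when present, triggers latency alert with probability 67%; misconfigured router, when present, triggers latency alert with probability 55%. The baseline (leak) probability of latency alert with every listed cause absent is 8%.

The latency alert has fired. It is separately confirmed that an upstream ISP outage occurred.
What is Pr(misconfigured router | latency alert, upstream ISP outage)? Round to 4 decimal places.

Under noisy-OR, P(latency alert | causes) = 1 − (1−0.08)·∏(1−qᵢ) over the active causes.
Enumerate the 4 (DDoS attack, misconfigured router) configurations and weight by the priors:
  P(latency alert | upstream ISP outage) = 0.6964*0.99*0.95 + 0.86338*0.99*0.05 + 0.9241*0.01*0.95 + 0.965845*0.01*0.05
        = 0.654964 + 0.042737 + 0.008779 + 0.000483 = 0.706963
Configurations with misconfigured router contribute 0.043220, so
  P(misconfigured router | latency alert, upstream ISP outage) = 0.043220 / 0.706963 ≈ 0.0611

Pr(misconfigured router | latency alert, upstream ISP outage) ≈ 0.0611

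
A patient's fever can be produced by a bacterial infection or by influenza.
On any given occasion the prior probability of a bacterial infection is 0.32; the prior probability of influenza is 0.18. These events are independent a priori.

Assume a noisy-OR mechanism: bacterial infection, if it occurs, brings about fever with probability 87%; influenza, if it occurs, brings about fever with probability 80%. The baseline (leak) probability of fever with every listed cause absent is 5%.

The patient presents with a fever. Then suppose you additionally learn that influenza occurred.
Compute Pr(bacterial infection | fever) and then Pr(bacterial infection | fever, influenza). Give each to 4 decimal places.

Pr(bacterial infection | fever) ≈ 0.6926; Pr(bacterial infection | fever, influenza) ≈ 0.3617

Under noisy-OR, P(fever | causes) = 1 − (1−0.05)·∏(1−qᵢ) over the active causes.
By total probability over the 4 (bacterial infection, influenza) configurations:
  P(fever) = 0.05×0.68×0.82 + 0.81×0.68×0.18 + 0.8765×0.32×0.82 + 0.9753×0.32×0.18
        = 0.027880 + 0.099144 + 0.229994 + 0.056177 = 0.413195
Configurations with bacterial infection contribute 0.286171, so
  P(bacterial infection | fever) = 0.286171 / 0.413195 ≈ 0.6926

Now also conditioning on influenza=true:
By total probability over both values of bacterial infection:
  P(fever | influenza) = 0.81*0.68 + 0.9753*0.32
        = 0.550800 + 0.312096 = 0.862896
Keeping only the bacterial infection-present terms gives 0.312096, so
  P(bacterial infection | fever, influenza) = 0.312096 / 0.862896 ≈ 0.3617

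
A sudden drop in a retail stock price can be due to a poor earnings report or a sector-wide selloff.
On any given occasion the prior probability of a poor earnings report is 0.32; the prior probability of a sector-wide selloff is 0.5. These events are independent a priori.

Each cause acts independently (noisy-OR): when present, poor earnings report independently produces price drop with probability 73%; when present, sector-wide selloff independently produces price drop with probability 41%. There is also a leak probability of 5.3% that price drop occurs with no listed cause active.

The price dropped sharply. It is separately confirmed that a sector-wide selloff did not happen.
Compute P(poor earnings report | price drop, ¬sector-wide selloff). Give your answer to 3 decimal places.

P(poor earnings report | price drop, ¬sector-wide selloff) ≈ 0.869

Under noisy-OR, P(price drop | causes) = 1 − (1−0.053)·∏(1−qᵢ) over the active causes.
P(price drop | ¬sector-wide selloff) = 0.053·0.68 + 0.74431·0.32 = 0.036040 + 0.238179 = 0.274219
Restricting to configurations with poor earnings report present: 0.74431·0.32 = 0.238179.
P(poor earnings report | price drop, ¬sector-wide selloff) = 0.238179 / 0.274219 ≈ 0.869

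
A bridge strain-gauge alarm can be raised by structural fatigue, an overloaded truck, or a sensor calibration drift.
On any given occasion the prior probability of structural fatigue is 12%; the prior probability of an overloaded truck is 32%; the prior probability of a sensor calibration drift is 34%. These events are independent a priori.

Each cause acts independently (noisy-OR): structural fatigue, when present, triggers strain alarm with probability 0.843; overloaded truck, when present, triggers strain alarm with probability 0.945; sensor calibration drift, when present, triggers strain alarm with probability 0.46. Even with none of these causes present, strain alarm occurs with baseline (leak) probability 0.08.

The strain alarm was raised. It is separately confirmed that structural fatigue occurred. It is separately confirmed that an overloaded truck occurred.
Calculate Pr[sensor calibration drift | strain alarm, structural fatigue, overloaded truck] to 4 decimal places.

Pr[sensor calibration drift | strain alarm, structural fatigue, overloaded truck] ≈ 0.3408

Under noisy-OR, P(strain alarm | causes) = 1 − (1−0.08)·∏(1−qᵢ) over the active causes.
Enumerate both values of sensor calibration drift and weight by the priors:
  P(strain alarm | structural fatigue, overloaded truck) = 0.992056×0.66 + 0.99571×0.34
        = 0.654757 + 0.338541 = 0.993298
Keeping only the sensor calibration drift-present terms gives 0.338541, so
  P(sensor calibration drift | strain alarm, structural fatigue, overloaded truck) = 0.338541 / 0.993298 ≈ 0.3408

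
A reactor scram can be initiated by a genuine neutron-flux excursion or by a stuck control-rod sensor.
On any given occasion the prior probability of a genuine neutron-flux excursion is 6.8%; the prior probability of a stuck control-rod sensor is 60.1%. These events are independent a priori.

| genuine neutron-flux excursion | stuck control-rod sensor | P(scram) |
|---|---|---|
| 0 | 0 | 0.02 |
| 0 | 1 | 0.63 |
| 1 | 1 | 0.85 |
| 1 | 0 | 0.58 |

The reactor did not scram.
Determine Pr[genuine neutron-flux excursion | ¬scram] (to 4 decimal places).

P(¬scram) = 0.98×0.932×0.399 + 0.37×0.932×0.601 + 0.42×0.068×0.399 + 0.15×0.068×0.601 = 0.364431 + 0.207249 + 0.011395 + 0.006130 = 0.589205
The genuine neutron-flux excursion-present share is 0.011395 + 0.006130 = 0.017525.
Hence the posterior is 0.017525/0.589205 ≈ 0.0297.

Pr[genuine neutron-flux excursion | ¬scram] ≈ 0.0297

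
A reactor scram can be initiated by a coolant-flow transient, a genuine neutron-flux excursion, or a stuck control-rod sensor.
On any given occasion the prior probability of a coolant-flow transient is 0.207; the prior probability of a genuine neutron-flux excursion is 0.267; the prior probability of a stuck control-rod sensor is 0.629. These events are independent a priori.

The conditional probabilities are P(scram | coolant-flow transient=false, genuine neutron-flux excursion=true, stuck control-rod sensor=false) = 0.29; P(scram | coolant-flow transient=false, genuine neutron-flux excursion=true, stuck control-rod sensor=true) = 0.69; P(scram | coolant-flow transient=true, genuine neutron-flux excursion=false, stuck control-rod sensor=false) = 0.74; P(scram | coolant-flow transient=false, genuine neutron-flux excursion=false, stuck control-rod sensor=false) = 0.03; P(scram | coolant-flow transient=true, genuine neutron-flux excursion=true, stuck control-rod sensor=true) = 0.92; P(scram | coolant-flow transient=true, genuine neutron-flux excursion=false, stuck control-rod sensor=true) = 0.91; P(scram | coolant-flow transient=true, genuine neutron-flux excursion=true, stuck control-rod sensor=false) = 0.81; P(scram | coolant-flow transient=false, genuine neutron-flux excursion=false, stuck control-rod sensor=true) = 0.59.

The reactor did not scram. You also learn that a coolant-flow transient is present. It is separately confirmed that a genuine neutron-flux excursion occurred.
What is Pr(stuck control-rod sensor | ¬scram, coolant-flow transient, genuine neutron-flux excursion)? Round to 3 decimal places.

Pr(stuck control-rod sensor | ¬scram, coolant-flow transient, genuine neutron-flux excursion) ≈ 0.417

For the numerator, keep only stuck control-rod sensor=true terms: 0.08*0.629 = 0.050320
Denominator P(¬scram | coolant-flow transient, genuine neutron-flux excursion): 0.19*0.371 + 0.08*0.629 = 0.120810
Posterior = 0.050320 / 0.120810 ≈ 0.417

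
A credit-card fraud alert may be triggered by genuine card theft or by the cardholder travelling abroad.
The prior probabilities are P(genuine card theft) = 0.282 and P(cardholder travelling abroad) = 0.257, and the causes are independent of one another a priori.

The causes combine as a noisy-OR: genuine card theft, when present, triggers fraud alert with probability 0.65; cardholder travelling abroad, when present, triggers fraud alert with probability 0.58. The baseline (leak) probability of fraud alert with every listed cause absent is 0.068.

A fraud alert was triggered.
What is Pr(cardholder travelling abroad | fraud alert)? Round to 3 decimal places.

Under noisy-OR, P(fraud alert | causes) = 1 − (1−0.068)·∏(1−qᵢ) over the active causes.
P(fraud alert) = 0.068×0.718×0.743 + 0.60856×0.718×0.257 + 0.6738×0.282×0.743 + 0.862996×0.282×0.257 = 0.036276 + 0.112295 + 0.141179 + 0.062545 = 0.352295
The cardholder travelling abroad-present share is 0.112295 + 0.062545 = 0.174840.
P(cardholder travelling abroad | fraud alert) = 0.174840 / 0.352295 ≈ 0.496

Pr(cardholder travelling abroad | fraud alert) ≈ 0.496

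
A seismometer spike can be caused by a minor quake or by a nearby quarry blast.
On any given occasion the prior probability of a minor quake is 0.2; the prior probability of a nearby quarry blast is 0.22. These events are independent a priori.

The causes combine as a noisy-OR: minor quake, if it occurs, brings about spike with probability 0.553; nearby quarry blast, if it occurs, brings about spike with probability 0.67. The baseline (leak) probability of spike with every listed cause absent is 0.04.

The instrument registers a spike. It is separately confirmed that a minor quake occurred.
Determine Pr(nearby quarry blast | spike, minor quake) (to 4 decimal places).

Under noisy-OR, P(spike | causes) = 1 − (1−0.04)·∏(1−qᵢ) over the active causes.
P(spike | minor quake) = 0.57088·0.78 + 0.85839·0.22 = 0.445286 + 0.188846 = 0.634132
Restricting to configurations with nearby quarry blast present: 0.85839·0.22 = 0.188846.
Hence the posterior is 0.188846/0.634132 ≈ 0.2978.

Pr(nearby quarry blast | spike, minor quake) ≈ 0.2978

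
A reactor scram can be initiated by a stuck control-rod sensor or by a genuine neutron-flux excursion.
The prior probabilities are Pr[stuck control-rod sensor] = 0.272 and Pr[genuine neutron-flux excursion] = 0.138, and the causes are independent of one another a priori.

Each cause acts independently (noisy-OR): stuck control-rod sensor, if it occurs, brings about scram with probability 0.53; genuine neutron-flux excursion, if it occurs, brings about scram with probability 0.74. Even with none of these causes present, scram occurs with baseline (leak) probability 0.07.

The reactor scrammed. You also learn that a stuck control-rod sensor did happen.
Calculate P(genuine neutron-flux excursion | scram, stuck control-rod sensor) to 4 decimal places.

P(genuine neutron-flux excursion | scram, stuck control-rod sensor) ≈ 0.2013

Under noisy-OR, P(scram | causes) = 1 − (1−0.07)·∏(1−qᵢ) over the active causes.
P(scram | stuck control-rod sensor) = 0.5629·0.862 + 0.886354·0.138 = 0.485220 + 0.122317 = 0.607537
Of this, 0.122317 comes from 0.886354·0.138 (the genuine neutron-flux excursion=true cases).
P(genuine neutron-flux excursion | scram, stuck control-rod sensor) = 0.122317 / 0.607537 ≈ 0.2013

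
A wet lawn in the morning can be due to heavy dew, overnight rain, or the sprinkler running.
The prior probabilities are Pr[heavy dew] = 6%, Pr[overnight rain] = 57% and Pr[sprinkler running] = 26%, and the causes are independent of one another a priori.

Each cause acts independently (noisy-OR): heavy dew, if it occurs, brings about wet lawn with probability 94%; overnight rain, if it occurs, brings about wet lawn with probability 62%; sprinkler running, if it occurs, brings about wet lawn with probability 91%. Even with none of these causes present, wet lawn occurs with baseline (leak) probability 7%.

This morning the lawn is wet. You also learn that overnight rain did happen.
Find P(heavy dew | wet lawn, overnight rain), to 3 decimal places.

Under noisy-OR, P(wet lawn | causes) = 1 − (1−0.07)·∏(1−qᵢ) over the active causes.
By total probability over the 4 (heavy dew, sprinkler running) configurations:
  P(wet lawn | overnight rain) = 0.6466·0.94·0.74 + 0.968194·0.94·0.26 + 0.978796·0.06·0.74 + 0.998092·0.06·0.26
        = 0.449775 + 0.236627 + 0.043459 + 0.015570 = 0.745431
The terms with heavy dew present sum to 0.059029, so
  P(heavy dew | wet lawn, overnight rain) = 0.059029 / 0.745431 ≈ 0.079

P(heavy dew | wet lawn, overnight rain) ≈ 0.079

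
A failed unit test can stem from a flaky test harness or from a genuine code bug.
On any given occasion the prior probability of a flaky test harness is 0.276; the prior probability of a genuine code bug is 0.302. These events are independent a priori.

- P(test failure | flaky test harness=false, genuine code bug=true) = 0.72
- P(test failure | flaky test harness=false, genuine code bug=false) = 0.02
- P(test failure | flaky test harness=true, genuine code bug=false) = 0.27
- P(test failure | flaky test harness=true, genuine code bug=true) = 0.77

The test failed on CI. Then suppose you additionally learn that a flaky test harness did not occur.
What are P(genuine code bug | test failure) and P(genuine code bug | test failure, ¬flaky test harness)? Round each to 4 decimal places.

By total probability over the 4 (flaky test harness, genuine code bug) configurations:
  P(test failure) = 0.02·0.724·0.698 + 0.72·0.724·0.302 + 0.27·0.276·0.698 + 0.77·0.276·0.302
        = 0.010107 + 0.157427 + 0.052015 + 0.064181 = 0.283730
The terms with genuine code bug present sum to 0.221608, so
  P(genuine code bug | test failure) = 0.221608 / 0.283730 ≈ 0.7811

With the extra evidence:
Sum P(test failure|·) weighted by the priors over both values of genuine code bug:
  P(test failure | ¬flaky test harness) = 0.02·0.698 + 0.72·0.302
        = 0.013960 + 0.217440 = 0.231400
Keeping only the genuine code bug-present terms gives 0.217440, so
  P(genuine code bug | test failure, ¬flaky test harness) = 0.217440 / 0.231400 ≈ 0.9397
With flaky test harness excluded, genuine code bug must carry more of the explanatory weight for the test failure.

P(genuine code bug | test failure) ≈ 0.7811; P(genuine code bug | test failure, ¬flaky test harness) ≈ 0.9397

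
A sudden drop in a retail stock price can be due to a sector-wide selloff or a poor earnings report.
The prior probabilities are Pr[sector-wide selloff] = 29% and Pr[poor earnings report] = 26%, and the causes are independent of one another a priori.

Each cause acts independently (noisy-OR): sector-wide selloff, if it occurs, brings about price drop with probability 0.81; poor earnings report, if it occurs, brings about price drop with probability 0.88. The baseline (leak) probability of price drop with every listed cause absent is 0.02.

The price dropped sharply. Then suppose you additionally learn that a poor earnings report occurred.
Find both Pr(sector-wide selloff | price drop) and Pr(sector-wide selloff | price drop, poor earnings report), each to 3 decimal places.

Under noisy-OR, P(price drop | causes) = 1 − (1−0.02)·∏(1−qᵢ) over the active causes.
By total probability over the 4 (sector-wide selloff, poor earnings report) configurations:
  P(price drop) = 0.02*0.71*0.74 + 0.8824*0.71*0.26 + 0.8138*0.29*0.74 + 0.977656*0.29*0.26
        = 0.010508 + 0.162891 + 0.174641 + 0.073715 = 0.421755
Keeping only the sector-wide selloff-present terms gives 0.248356, so
  P(sector-wide selloff | price drop) = 0.248356 / 0.421755 ≈ 0.589

Now also conditioning on poor earnings report=true:
Sum P(price drop|·) weighted by the priors over both values of sector-wide selloff:
  P(price drop | poor earnings report) = 0.8824·0.71 + 0.977656·0.29
        = 0.626504 + 0.283520 = 0.910024
Keeping only the sector-wide selloff-present terms gives 0.283520, so
  P(sector-wide selloff | price drop, poor earnings report) = 0.283520 / 0.910024 ≈ 0.312

Pr(sector-wide selloff | price drop) ≈ 0.589; Pr(sector-wide selloff | price drop, poor earnings report) ≈ 0.312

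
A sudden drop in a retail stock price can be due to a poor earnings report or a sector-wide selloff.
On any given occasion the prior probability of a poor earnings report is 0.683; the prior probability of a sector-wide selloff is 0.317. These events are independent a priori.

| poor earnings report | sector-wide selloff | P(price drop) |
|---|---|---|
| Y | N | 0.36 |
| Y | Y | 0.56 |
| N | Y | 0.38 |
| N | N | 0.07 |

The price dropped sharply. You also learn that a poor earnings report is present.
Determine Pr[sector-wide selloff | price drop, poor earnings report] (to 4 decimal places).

By total probability over both values of sector-wide selloff:
  P(price drop | poor earnings report) = 0.36*0.683 + 0.56*0.317
        = 0.245880 + 0.177520 = 0.423400
Keeping only the sector-wide selloff-present terms gives 0.177520, so
  P(sector-wide selloff | price drop, poor earnings report) = 0.177520 / 0.423400 ≈ 0.4193

Pr[sector-wide selloff | price drop, poor earnings report] ≈ 0.4193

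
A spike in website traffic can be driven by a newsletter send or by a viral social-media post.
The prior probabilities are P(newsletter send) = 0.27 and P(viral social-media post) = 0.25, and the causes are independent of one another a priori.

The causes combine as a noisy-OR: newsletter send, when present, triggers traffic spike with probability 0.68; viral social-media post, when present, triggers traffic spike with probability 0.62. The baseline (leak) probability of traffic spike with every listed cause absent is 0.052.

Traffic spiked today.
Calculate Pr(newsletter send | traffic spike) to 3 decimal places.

Under noisy-OR, P(traffic spike | causes) = 1 − (1−0.052)·∏(1−qᵢ) over the active causes.
Weight on newsletter send=true, given the evidence: 0.141070 + 0.059719 = 0.200789
Denominator P(traffic spike): 0.052*0.73*0.75 + 0.63976*0.73*0.25 + 0.69664*0.27*0.75 + 0.884723*0.27*0.25 = 0.346015
Posterior = 0.200789 / 0.346015 ≈ 0.580

Pr(newsletter send | traffic spike) ≈ 0.580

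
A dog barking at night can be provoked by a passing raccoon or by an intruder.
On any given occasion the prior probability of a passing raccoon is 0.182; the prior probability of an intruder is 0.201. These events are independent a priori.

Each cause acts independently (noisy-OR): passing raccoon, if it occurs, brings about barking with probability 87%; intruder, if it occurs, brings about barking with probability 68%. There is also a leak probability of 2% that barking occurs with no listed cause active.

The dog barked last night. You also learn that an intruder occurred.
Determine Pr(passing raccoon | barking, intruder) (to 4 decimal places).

Under noisy-OR, P(barking | causes) = 1 − (1−0.02)·∏(1−qᵢ) over the active causes.
Weight on passing raccoon=true, given the evidence: 0.959232*0.182 = 0.174580
Denominator P(barking | intruder): 0.6864*0.818 + 0.959232*0.182 = 0.736055
P(passing raccoon | barking, intruder) = 0.174580/0.736055 ≈ 0.2372

Pr(passing raccoon | barking, intruder) ≈ 0.2372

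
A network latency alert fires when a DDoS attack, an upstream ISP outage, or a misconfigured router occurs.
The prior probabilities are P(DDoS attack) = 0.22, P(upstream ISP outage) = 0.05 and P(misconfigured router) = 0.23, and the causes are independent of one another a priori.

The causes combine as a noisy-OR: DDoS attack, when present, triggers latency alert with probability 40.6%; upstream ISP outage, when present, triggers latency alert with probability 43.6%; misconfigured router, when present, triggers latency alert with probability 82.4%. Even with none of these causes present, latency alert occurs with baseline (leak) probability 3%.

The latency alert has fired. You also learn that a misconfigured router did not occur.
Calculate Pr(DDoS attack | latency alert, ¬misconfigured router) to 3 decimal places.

Pr(DDoS attack | latency alert, ¬misconfigured router) ≈ 0.706

Under noisy-OR, P(latency alert | causes) = 1 − (1−0.03)·∏(1−qᵢ) over the active causes.
Numerator (weight on configurations with DDoS attack): 0.088578 + 0.007425 = 0.096003
Normalizer over all consistent configurations: 0.03·0.78·0.95 + 0.45292·0.78·0.05 + 0.42382·0.22·0.95 + 0.675034·0.22·0.05 = 0.135897
Posterior = 0.096003 / 0.135897 ≈ 0.706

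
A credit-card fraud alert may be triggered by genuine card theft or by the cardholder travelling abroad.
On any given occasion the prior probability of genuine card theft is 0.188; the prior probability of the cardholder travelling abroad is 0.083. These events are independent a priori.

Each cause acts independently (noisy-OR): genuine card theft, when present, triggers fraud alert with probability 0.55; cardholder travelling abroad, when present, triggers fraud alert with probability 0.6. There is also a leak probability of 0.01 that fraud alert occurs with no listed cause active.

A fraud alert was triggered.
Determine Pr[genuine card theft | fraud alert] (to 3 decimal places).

Pr[genuine card theft | fraud alert] ≈ 0.692

Under noisy-OR, P(fraud alert | causes) = 1 − (1−0.01)·∏(1−qᵢ) over the active causes.
Enumerate the 4 (genuine card theft, cardholder travelling abroad) configurations and weight by the priors:
  P(fraud alert) = 0.01×0.812×0.917 + 0.604×0.812×0.083 + 0.5545×0.188×0.917 + 0.8218×0.188×0.083
        = 0.007446 + 0.040707 + 0.095594 + 0.012823 = 0.156570
Configurations with genuine card theft contribute 0.108417, so
  P(genuine card theft | fraud alert) = 0.108417 / 0.156570 ≈ 0.692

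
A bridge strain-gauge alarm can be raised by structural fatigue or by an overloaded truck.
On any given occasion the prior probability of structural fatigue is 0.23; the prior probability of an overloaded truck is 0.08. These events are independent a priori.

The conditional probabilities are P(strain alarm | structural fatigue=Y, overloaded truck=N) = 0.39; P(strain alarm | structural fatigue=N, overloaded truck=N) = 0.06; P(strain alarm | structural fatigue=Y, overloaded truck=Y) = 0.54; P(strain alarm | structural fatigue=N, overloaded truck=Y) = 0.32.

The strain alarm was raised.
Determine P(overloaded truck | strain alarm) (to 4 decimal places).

P(overloaded truck | strain alarm) ≈ 0.1917

P(strain alarm) = 0.06×0.77×0.92 + 0.32×0.77×0.08 + 0.39×0.23×0.92 + 0.54×0.23×0.08 = 0.042504 + 0.019712 + 0.082524 + 0.009936 = 0.154676
Of this, 0.029648 comes from 0.019712 + 0.009936 (the overloaded truck=true cases).
P(overloaded truck | strain alarm) = 0.029648 / 0.154676 ≈ 0.1917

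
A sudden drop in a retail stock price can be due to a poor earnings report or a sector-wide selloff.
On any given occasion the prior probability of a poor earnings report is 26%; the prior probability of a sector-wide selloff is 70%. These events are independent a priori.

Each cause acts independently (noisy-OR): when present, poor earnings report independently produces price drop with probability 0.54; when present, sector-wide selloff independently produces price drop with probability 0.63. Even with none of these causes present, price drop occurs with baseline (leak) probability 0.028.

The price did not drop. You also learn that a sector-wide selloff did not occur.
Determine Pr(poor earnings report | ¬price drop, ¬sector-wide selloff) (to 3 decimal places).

Pr(poor earnings report | ¬price drop, ¬sector-wide selloff) ≈ 0.139

Under noisy-OR, P(price drop | causes) = 1 − (1−0.028)·∏(1−qᵢ) over the active causes.
Enumerate both values of poor earnings report and weight by the priors:
  P(¬price drop | ¬sector-wide selloff) = 0.972·0.74 + 0.44712·0.26
        = 0.719280 + 0.116251 = 0.835531
Keeping only the poor earnings report-present terms gives 0.116251, so
  P(poor earnings report | ¬price drop, ¬sector-wide selloff) = 0.116251 / 0.835531 ≈ 0.139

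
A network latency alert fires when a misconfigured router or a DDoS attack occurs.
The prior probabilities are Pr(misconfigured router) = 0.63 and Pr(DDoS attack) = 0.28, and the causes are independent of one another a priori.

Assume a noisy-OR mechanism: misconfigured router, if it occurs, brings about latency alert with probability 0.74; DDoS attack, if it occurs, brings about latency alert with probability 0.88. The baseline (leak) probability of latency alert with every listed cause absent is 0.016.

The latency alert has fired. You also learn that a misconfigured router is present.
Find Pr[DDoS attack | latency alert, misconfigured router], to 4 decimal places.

Pr[DDoS attack | latency alert, misconfigured router] ≈ 0.3362

Under noisy-OR, P(latency alert | causes) = 1 − (1−0.016)·∏(1−qᵢ) over the active causes.
Enumerate both values of DDoS attack and weight by the priors:
  P(latency alert | misconfigured router) = 0.74416×0.72 + 0.969299×0.28
        = 0.535795 + 0.271404 = 0.807199
Keeping only the DDoS attack-present terms gives 0.271404, so
  P(DDoS attack | latency alert, misconfigured router) = 0.271404 / 0.807199 ≈ 0.3362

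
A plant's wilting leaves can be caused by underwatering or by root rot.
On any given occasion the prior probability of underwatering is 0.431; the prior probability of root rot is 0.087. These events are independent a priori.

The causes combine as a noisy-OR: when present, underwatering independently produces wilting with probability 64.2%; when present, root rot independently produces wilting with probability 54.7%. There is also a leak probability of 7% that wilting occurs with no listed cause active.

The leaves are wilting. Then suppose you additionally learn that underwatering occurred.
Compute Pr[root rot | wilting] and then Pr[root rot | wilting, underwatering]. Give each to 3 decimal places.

Pr[root rot | wilting] ≈ 0.168; Pr[root rot | wilting, underwatering] ≈ 0.108

Under noisy-OR, P(wilting | causes) = 1 − (1−0.07)·∏(1−qᵢ) over the active causes.
P(wilting) = 0.07*0.569*0.913 + 0.57871*0.569*0.087 + 0.66706*0.431*0.913 + 0.849178*0.431*0.087 = 0.036365 + 0.028648 + 0.262490 + 0.031842 = 0.359345
Of this, 0.060490 comes from 0.028648 + 0.031842 (the root rot=true cases).
Hence the posterior is 0.060490/0.359345 ≈ 0.168.

Now condition on the additional information:
Sum P(wilting|·) weighted by the priors over both values of root rot:
  P(wilting | underwatering) = 0.66706*0.913 + 0.849178*0.087
        = 0.609026 + 0.073878 = 0.682904
Configurations with root rot contribute 0.073878, so
  P(root rot | wilting, underwatering) = 0.073878 / 0.682904 ≈ 0.108
Conditioning on underwatering lowers the posterior on root rot: the classic explaining-away effect in a common-effect structure.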